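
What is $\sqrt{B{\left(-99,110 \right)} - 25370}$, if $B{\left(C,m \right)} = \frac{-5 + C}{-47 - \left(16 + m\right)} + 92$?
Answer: $\frac{i \sqrt{756527270}}{173} \approx 158.99 i$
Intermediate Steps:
$B{\left(C,m \right)} = 92 + \frac{-5 + C}{-63 - m}$ ($B{\left(C,m \right)} = \frac{-5 + C}{-63 - m} + 92 = 92 + \frac{-5 + C}{-63 - m}$)
$\sqrt{B{\left(-99,110 \right)} - 25370} = \sqrt{\frac{5801 - -99 + 92 \cdot 110}{63 + 110} - 25370} = \sqrt{\frac{5801 + 99 + 10120}{173} - 25370} = \sqrt{\frac{1}{173} \cdot 16020 - 25370} = \sqrt{\frac{16020}{173} - 25370} = \sqrt{- \frac{4372990}{173}} = \frac{i \sqrt{756527270}}{173}$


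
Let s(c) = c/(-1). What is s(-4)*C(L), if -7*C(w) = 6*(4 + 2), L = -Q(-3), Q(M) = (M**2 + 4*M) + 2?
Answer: -144/7 ≈ -20.571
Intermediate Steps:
Q(M) = 2 + M**2 + 4*M
s(c) = -c (s(c) = c*(-1) = -c)
L = 1 (L = -(2 + (-3)**2 + 4*(-3)) = -(2 + 9 - 12) = -1*(-1) = 1)
C(w) = -36/7 (C(w) = -6*(4 + 2)/7 = -6*6/7 = -1/7*36 = -36/7)
s(-4)*C(L) = -1*(-4)*(-36/7) = 4*(-36/7) = -144/7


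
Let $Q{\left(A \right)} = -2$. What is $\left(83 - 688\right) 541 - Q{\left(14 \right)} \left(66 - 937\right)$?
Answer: $-329047$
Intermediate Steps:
$\left(83 - 688\right) 541 - Q{\left(14 \right)} \left(66 - 937\right) = \left(83 - 688\right) 541 - - 2 \left(66 - 937\right) = \left(-605\right) 541 - \left(-2\right) \left(-871\right) = -327305 - 1742 = -329047$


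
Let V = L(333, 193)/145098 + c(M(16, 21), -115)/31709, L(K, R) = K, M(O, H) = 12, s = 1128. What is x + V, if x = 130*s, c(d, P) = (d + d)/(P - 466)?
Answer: 43554201291865765/297014461338 ≈ 1.4664e+5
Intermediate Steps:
c(d, P) = 2*d/(-466 + P) (c(d, P) = (2*d)/(-466 + P) = 2*d/(-466 + P))
V = 681261445/297014461338 (V = 333/145098 + (2*12/(-466 - 115))/31709 = 333*(1/145098) + (2*12/(-581))*(1/31709) = 37/16122 + (2*12*(-1/581))*(1/31709) = 37/16122 - 24/581*1/31709 = 37/16122 - 24/18422929 = 681261445/297014461338 ≈ 0.0022937)
x = 146640 (x = 130*1128 = 146640)
x + V = 146640 + 681261445/297014461338 = 43554201291865765/297014461338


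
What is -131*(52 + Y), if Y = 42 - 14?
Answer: -10480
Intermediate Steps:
Y = 28
-131*(52 + Y) = -131*(52 + 28) = -131*80 = -10480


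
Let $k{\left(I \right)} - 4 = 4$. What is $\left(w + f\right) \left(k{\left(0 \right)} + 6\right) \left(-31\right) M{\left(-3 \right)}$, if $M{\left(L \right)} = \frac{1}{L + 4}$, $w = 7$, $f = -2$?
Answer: $-2170$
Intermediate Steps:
$k{\left(I \right)} = 8$ ($k{\left(I \right)} = 4 + 4 = 8$)
$M{\left(L \right)} = \frac{1}{4 + L}$
$\left(w + f\right) \left(k{\left(0 \right)} + 6\right) \left(-31\right) M{\left(-3 \right)} = \frac{\left(7 - 2\right) \left(8 + 6\right) \left(-31\right)}{4 - 3} = \frac{5 \cdot 14 \left(-31\right)}{1} = 70 \left(-31\right) 1 = \left(-2170\right) 1 = -2170$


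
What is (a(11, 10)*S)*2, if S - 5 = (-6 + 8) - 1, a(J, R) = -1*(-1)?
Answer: 12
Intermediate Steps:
a(J, R) = 1
S = 6 (S = 5 + ((-6 + 8) - 1) = 5 + (2 - 1) = 5 + 1 = 6)
(a(11, 10)*S)*2 = (1*6)*2 = 6*2 = 12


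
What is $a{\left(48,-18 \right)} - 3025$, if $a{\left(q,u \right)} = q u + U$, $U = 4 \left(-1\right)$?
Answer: $-3893$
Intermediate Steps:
$U = -4$
$a{\left(q,u \right)} = -4 + q u$ ($a{\left(q,u \right)} = q u - 4 = -4 + q u$)
$a{\left(48,-18 \right)} - 3025 = \left(-4 + 48 \left(-18\right)\right) - 3025 = \left(-4 - 864\right) - 3025 = -868 - 3025 = -3893$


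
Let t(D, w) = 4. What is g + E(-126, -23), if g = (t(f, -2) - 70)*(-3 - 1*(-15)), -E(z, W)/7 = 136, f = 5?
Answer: -1744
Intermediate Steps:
E(z, W) = -952 (E(z, W) = -7*136 = -952)
g = -792 (g = (4 - 70)*(-3 - 1*(-15)) = -66*(-3 + 15) = -66*12 = -792)
g + E(-126, -23) = -792 - 952 = -1744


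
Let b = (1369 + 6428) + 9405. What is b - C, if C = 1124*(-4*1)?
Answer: 21698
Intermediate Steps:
b = 17202 (b = 7797 + 9405 = 17202)
C = -4496 (C = 1124*(-4) = -4496)
b - C = 17202 - 1*(-4496) = 17202 + 4496 = 21698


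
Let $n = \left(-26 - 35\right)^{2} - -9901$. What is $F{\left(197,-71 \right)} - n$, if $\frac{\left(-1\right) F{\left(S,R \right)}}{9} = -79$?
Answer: $-12911$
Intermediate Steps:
$F{\left(S,R \right)} = 711$ ($F{\left(S,R \right)} = \left(-9\right) \left(-79\right) = 711$)
$n = 13622$ ($n = \left(-61\right)^{2} + 9901 = 3721 + 9901 = 13622$)
$F{\left(197,-71 \right)} - n = 711 - 13622 = -12911$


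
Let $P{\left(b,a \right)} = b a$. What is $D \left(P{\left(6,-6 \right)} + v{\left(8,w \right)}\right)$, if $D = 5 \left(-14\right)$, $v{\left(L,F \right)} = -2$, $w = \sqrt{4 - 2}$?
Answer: $2660$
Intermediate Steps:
$P{\left(b,a \right)} = a b$
$w = \sqrt{2} \approx 1.4142$
$D = -70$
$D \left(P{\left(6,-6 \right)} + v{\left(8,w \right)}\right) = - 70 \left(\left(-6\right) 6 - 2\right) = - 70 \left(-36 - 2\right) = \left(-70\right) \left(-38\right) = 2660$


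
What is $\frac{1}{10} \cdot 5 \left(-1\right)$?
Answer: $- \frac{1}{2} \approx -0.5$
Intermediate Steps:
$\frac{1}{10} \cdot 5 \left(-1\right) = \frac{1}{2} \left(-1\right) = - \frac{1}{2}$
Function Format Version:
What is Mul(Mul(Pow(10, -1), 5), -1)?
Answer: Rational(-1, 2) ≈ -0.50000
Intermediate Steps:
Mul(Mul(Pow(10, -1), 5), -1) = Mul(Mul(Rational(1, 10), 5), -1) = Mul(Rational(1, 2), -1) = Rational(-1, 2)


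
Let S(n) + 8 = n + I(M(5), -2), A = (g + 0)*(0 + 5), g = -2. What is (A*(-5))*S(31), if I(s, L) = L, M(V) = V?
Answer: 1050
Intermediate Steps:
A = -10 (A = (-2 + 0)*(0 + 5) = -2*5 = -10)
S(n) = -10 + n (S(n) = -8 + (n - 2) = -8 + (-2 + n) = -10 + n)
(A*(-5))*S(31) = (-10*(-5))*(-10 + 31) = 50*21 = 1050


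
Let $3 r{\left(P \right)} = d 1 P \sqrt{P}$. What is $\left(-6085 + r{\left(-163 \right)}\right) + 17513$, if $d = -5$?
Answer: $11428 + \frac{815 i \sqrt{163}}{3} \approx 11428.0 + 3468.4 i$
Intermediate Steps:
$r{\left(P \right)} = - \frac{5 P^{\frac{3}{2}}}{3}$ ($r{\left(P \right)} = \frac{\left(-5\right) 1 P \sqrt{P}}{3} = \frac{\left(-5\right) P^{\frac{3}{2}}}{3} = - \frac{5 P^{\frac{3}{2}}}{3}$)
$\left(-6085 + r{\left(-163 \right)}\right) + 17513 = \left(-6085 - \frac{5 \left(-163\right)^{\frac{3}{2}}}{3}\right) + 17513 = \left(-6085 - \frac{5 \left(- 163 i \sqrt{163}\right)}{3}\right) + 17513 = \left(-6085 + \frac{815 i \sqrt{163}}{3}\right) + 17513 = 11428 + \frac{815 i \sqrt{163}}{3}$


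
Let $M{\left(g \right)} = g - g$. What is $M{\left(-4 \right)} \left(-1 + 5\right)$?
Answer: $0$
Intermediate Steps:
$M{\left(g \right)} = 0$
$M{\left(-4 \right)} \left(-1 + 5\right) = 0 \left(-1 + 5\right) = 0 \cdot 4 = 0$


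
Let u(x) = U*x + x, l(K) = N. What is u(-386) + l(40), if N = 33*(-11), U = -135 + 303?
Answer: -65597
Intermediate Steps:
U = 168
N = -363
l(K) = -363
u(x) = 169*x (u(x) = 168*x + x = 169*x)
u(-386) + l(40) = 169*(-386) - 363 = -65234 - 363 = -65597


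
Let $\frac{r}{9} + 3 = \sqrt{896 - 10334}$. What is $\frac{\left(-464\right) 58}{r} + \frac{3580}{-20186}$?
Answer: $\frac{220892426}{286045713} + \frac{296032 i \sqrt{78}}{85023} \approx 0.77223 + 30.75 i$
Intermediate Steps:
$r = -27 + 99 i \sqrt{78}$ ($r = -27 + 9 \sqrt{896 - 10334} = -27 + 9 \sqrt{-9438} = -27 + 9 \cdot 11 i \sqrt{78} = -27 + 99 i \sqrt{78} \approx -27.0 + 874.34 i$)
$\frac{\left(-464\right) 58}{r} + \frac{3580}{-20186} = \frac{\left(-464\right) 58}{-27 + 99 i \sqrt{78}} + \frac{3580}{-20186} = - \frac{26912}{-27 + 99 i \sqrt{78}} + 3580 \left(- \frac{1}{20186}\right) = - \frac{26912}{-27 + 99 i \sqrt{78}} - \frac{1790}{10093} = - \frac{1790}{10093} - \frac{26912}{-27 + 99 i \sqrt{78}}$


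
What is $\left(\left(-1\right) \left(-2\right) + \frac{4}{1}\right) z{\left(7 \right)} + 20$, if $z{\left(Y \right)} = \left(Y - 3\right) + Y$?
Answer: $86$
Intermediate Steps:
$z{\left(Y \right)} = -3 + 2 Y$ ($z{\left(Y \right)} = \left(-3 + Y\right) + Y = -3 + 2 Y$)
$\left(\left(-1\right) \left(-2\right) + \frac{4}{1}\right) z{\left(7 \right)} + 20 = \left(\left(-1\right) \left(-2\right) + \frac{4}{1}\right) \left(-3 + 2 \cdot 7\right) + 20 = \left(2 + 4 \cdot 1\right) \left(-3 + 14\right) + 20 = \left(2 + 4\right) 11 + 20 = 6 \cdot 11 + 20 = 66 + 20 = 86$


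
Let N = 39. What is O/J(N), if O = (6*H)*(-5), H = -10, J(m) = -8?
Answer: -75/2 ≈ -37.500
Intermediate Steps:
O = 300 (O = (6*(-10))*(-5) = -60*(-5) = 300)
O/J(N) = 300/(-8) = 300*(-⅛) = -75/2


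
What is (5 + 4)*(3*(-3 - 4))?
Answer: -189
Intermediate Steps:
(5 + 4)*(3*(-3 - 4)) = 9*(3*(-7)) = 9*(-21) = -189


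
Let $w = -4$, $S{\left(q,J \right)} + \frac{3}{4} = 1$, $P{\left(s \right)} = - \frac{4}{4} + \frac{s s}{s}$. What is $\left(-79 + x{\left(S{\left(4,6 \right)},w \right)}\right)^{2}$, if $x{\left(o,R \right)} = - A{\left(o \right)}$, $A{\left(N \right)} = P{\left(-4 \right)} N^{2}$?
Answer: $\frac{1585081}{256} \approx 6191.7$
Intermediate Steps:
$P{\left(s \right)} = -1 + s$ ($P{\left(s \right)} = \left(-4\right) \frac{1}{4} + \frac{s^{2}}{s} = -1 + s$)
$S{\left(q,J \right)} = \frac{1}{4}$ ($S{\left(q,J \right)} = - \frac{3}{4} + 1 = \frac{1}{4}$)
$A{\left(N \right)} = - 5 N^{2}$ ($A{\left(N \right)} = \left(-1 - 4\right) N^{2} = - 5 N^{2}$)
$x{\left(o,R \right)} = 5 o^{2}$ ($x{\left(o,R \right)} = - \left(-5\right) o^{2} = 5 o^{2}$)
$\left(-79 + x{\left(S{\left(4,6 \right)},w \right)}\right)^{2} = \left(-79 + \frac{5}{16}\right)^{2} = \left(- \frac{1259}{16}\right)^{2} = \frac{1585081}{256}$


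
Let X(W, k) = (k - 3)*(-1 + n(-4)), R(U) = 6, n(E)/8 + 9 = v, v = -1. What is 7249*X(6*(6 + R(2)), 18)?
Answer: -8807535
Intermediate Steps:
n(E) = -80 (n(E) = -72 + 8*(-1) = -72 - 8 = -80)
X(W, k) = 243 - 81*k (X(W, k) = (k - 3)*(-1 - 80) = (-3 + k)*(-81) = 243 - 81*k)
7249*X(6*(6 + R(2)), 18) = 7249*(243 - 81*18) = 7249*(243 - 1458) = 7249*(-1215) = -8807535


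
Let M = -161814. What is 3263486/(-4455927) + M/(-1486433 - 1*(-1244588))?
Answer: -22742133364/359214555105 ≈ -0.063311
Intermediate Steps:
3263486/(-4455927) + M/(-1486433 - 1*(-1244588)) = 3263486/(-4455927) - 161814/(-1486433 - 1*(-1244588)) = 3263486*(-1/4455927) - 161814/(-1486433 + 1244588) = -3263486/4455927 - 161814/(-241845) = -3263486/4455927 - 161814*(-1/241845) = -3263486/4455927 + 53938/80615 = -22742133364/359214555105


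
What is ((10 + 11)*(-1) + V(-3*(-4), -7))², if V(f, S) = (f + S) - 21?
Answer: 1369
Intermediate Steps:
V(f, S) = -21 + S + f (V(f, S) = (S + f) - 21 = -21 + S + f)
((10 + 11)*(-1) + V(-3*(-4), -7))² = ((10 + 11)*(-1) + (-21 - 7 - 3*(-4)))² = (21*(-1) + (-21 - 7 + 12))² = (-21 - 16)² = (-37)² = 1369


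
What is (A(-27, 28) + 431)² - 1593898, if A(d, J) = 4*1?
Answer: -1404673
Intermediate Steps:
A(d, J) = 4
(A(-27, 28) + 431)² - 1593898 = (4 + 431)² - 1593898 = 435² - 1593898 = 189225 - 1593898 = -1404673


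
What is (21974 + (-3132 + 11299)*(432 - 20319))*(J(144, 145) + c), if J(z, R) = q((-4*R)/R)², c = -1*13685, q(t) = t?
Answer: 2219779373695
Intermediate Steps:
c = -13685
J(z, R) = 16 (J(z, R) = ((-4*R)/R)² = (-4)² = 16)
(21974 + (-3132 + 11299)*(432 - 20319))*(J(144, 145) + c) = (21974 + (-3132 + 11299)*(432 - 20319))*(16 - 13685) = (21974 + 8167*(-19887))*(-13669) = (21974 - 162417129)*(-13669) = -162395155*(-13669) = 2219779373695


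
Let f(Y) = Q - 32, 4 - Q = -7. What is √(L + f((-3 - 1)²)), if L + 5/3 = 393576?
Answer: 2*√885495/3 ≈ 627.34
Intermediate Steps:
Q = 11 (Q = 4 - 1*(-7) = 4 + 7 = 11)
f(Y) = -21 (f(Y) = 11 - 32 = -21)
L = 1180723/3 (L = -5/3 + 393576 = 1180723/3 ≈ 3.9357e+5)
√(L + f((-3 - 1)²)) = √(1180723/3 - 21) = √(1180660/3) = 2*√885495/3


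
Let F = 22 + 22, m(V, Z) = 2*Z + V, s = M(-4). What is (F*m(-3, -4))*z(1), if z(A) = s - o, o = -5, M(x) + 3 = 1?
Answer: -1452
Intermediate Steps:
M(x) = -2 (M(x) = -3 + 1 = -2)
s = -2
z(A) = 3 (z(A) = -2 - 1*(-5) = -2 + 5 = 3)
m(V, Z) = V + 2*Z
F = 44
(F*m(-3, -4))*z(1) = (44*(-3 + 2*(-4)))*3 = (44*(-3 - 8))*3 = (44*(-11))*3 = -484*3 = -1452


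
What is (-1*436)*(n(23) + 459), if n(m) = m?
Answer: -210152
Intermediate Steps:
(-1*436)*(n(23) + 459) = (-1*436)*(23 + 459) = -436*482 = -210152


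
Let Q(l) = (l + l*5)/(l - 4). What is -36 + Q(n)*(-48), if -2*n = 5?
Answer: -1908/13 ≈ -146.77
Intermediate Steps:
n = -5/2 (n = -½*5 = -5/2 ≈ -2.5000)
Q(l) = 6*l/(-4 + l) (Q(l) = (l + 5*l)/(-4 + l) = (6*l)/(-4 + l) = 6*l/(-4 + l))
-36 + Q(n)*(-48) = -36 + (6*(-5/2)/(-4 - 5/2))*(-48) = -36 + (6*(-5/2)/(-13/2))*(-48) = -36 + (6*(-5/2)*(-2/13))*(-48) = -36 + (30/13)*(-48) = -36 - 1440/13 = -1908/13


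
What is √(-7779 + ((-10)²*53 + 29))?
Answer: 35*I*√2 ≈ 49.497*I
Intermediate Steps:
√(-7779 + ((-10)²*53 + 29)) = √(-7779 + (100*53 + 29)) = √(-7779 + (5300 + 29)) = √(-7779 + 5329) = √(-2450) = 35*I*√2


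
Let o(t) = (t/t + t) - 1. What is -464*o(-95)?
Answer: 44080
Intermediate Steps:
o(t) = t (o(t) = (1 + t) - 1 = t)
-464*o(-95) = -464*(-95) = 44080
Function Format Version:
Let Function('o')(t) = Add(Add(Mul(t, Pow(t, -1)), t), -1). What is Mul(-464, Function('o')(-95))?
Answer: 44080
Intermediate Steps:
Function('o')(t) = t (Function('o')(t) = Add(Add(1, t), -1) = t)
Mul(-464, Function('o')(-95)) = Mul(-464, -95) = 44080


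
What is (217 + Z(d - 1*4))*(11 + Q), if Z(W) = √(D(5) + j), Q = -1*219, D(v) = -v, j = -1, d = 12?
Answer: -45136 - 208*I*√6 ≈ -45136.0 - 509.49*I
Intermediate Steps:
Q = -219
Z(W) = I*√6 (Z(W) = √(-1*5 - 1) = √(-5 - 1) = √(-6) = I*√6)
(217 + Z(d - 1*4))*(11 + Q) = (217 + I*√6)*(11 - 219) = (217 + I*√6)*(-208) = -45136 - 208*I*√6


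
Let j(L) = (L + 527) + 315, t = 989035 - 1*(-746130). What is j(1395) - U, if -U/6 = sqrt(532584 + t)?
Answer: 2237 + 6*sqrt(2267749) ≈ 11272.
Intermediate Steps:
t = 1735165 (t = 989035 + 746130 = 1735165)
j(L) = 842 + L (j(L) = (527 + L) + 315 = 842 + L)
U = -6*sqrt(2267749) (U = -6*sqrt(532584 + 1735165) = -6*sqrt(2267749) ≈ -9035.4)
j(1395) - U = (842 + 1395) - (-6)*sqrt(2267749) = 2237 + 6*sqrt(2267749)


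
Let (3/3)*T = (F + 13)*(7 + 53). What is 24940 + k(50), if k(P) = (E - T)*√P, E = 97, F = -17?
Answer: 24940 + 1685*√2 ≈ 27323.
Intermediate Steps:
T = -240 (T = (-17 + 13)*(7 + 53) = -4*60 = -240)
k(P) = 337*√P (k(P) = (97 - 1*(-240))*√P = (97 + 240)*√P = 337*√P)
24940 + k(50) = 24940 + 337*√50 = 24940 + 337*(5*√2) = 24940 + 1685*√2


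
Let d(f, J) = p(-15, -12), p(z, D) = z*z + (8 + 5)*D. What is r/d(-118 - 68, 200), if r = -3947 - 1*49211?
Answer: -53158/69 ≈ -770.41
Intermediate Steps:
p(z, D) = z**2 + 13*D
d(f, J) = 69 (d(f, J) = (-15)**2 + 13*(-12) = 225 - 156 = 69)
r = -53158 (r = -3947 - 49211 = -53158)
r/d(-118 - 68, 200) = -53158/69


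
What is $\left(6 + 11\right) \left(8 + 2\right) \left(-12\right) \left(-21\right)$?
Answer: $42840$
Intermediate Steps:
$\left(6 + 11\right) \left(8 + 2\right) \left(-12\right) \left(-21\right) = 17 \cdot 10 \left(-12\right) \left(-21\right) = 170 \left(-12\right) \left(-21\right) = \left(-2040\right) \left(-21\right) = 42840$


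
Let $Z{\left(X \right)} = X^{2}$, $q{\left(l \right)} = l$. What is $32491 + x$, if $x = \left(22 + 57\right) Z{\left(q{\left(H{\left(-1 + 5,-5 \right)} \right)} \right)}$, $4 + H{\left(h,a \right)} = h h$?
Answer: $43867$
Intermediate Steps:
$H{\left(h,a \right)} = -4 + h^{2}$ ($H{\left(h,a \right)} = -4 + h h = -4 + h^{2}$)
$x = 11376$ ($x = \left(22 + 57\right) \left(-4 + \left(-1 + 5\right)^{2}\right)^{2} = 79 \left(-4 + 4^{2}\right)^{2} = 79 \left(-4 + 16\right)^{2} = 79 \cdot 12^{2} = 79 \cdot 144 = 11376$)
$32491 + x = 32491 + 11376 = 43867$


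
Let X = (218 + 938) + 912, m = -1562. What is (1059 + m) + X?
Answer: 1565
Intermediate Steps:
X = 2068 (X = 1156 + 912 = 2068)
(1059 + m) + X = (1059 - 1562) + 2068 = -503 + 2068 = 1565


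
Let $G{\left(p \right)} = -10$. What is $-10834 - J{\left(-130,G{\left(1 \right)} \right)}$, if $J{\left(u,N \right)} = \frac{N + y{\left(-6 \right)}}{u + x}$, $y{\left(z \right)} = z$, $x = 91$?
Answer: $- \frac{422542}{39} \approx -10834.0$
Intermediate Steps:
$J{\left(u,N \right)} = \frac{-6 + N}{91 + u}$ ($J{\left(u,N \right)} = \frac{N - 6}{u + 91} = \frac{-6 + N}{91 + u}$)
$-10834 - J{\left(-130,G{\left(1 \right)} \right)} = -10834 - \frac{-6 - 10}{91 - 130} = -10834 - \frac{1}{-39} \left(-16\right) = -10834 - \left(- \frac{1}{39}\right) \left(-16\right) = -10834 - \frac{16}{39} = - \frac{422542}{39}$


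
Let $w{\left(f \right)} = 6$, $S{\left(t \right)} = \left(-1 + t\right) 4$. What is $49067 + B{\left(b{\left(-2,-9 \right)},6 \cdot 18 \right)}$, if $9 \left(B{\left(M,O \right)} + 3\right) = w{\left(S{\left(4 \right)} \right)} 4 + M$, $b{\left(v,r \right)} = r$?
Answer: $\frac{147197}{3} \approx 49066.0$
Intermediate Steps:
$S{\left(t \right)} = -4 + 4 t$
$B{\left(M,O \right)} = - \frac{1}{3} + \frac{M}{9}$ ($B{\left(M,O \right)} = -3 + \frac{6 \cdot 4 + M}{9} = -3 + \frac{24 + M}{9} = -3 + \left(\frac{8}{3} + \frac{M}{9}\right) = - \frac{1}{3} + \frac{M}{9}$)
$49067 + B{\left(b{\left(-2,-9 \right)},6 \cdot 18 \right)} = 49067 + \left(- \frac{1}{3} + \frac{1}{9} \left(-9\right)\right) = 49067 - \frac{4}{3} = \frac{147197}{3}$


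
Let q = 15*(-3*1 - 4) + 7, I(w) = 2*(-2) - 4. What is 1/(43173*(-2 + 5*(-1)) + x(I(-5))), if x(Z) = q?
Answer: -1/302309 ≈ -3.3079e-6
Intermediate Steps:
I(w) = -8 (I(w) = -4 - 4 = -8)
q = -98 (q = 15*(-3 - 4) + 7 = 15*(-7) + 7 = -105 + 7 = -98)
x(Z) = -98
1/(43173*(-2 + 5*(-1)) + x(I(-5))) = 1/(43173*(-2 + 5*(-1)) - 98) = 1/(43173*(-2 - 5) - 98) = 1/(43173*(-7) - 98) = 1/(-302211 - 98) = 1/(-302309) = -1/302309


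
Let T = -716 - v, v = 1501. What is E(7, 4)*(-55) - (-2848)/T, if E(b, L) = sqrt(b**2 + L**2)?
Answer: -2848/2217 - 55*sqrt(65) ≈ -444.71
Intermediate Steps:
E(b, L) = sqrt(L**2 + b**2)
T = -2217 (T = -716 - 1*1501 = -716 - 1501 = -2217)
E(7, 4)*(-55) - (-2848)/T = sqrt(4**2 + 7**2)*(-55) - (-2848)/(-2217) = sqrt(16 + 49)*(-55) - (-2848)*(-1)/2217 = sqrt(65)*(-55) - 1*2848/2217 = -55*sqrt(65) - 2848/2217 = -2848/2217 - 55*sqrt(65)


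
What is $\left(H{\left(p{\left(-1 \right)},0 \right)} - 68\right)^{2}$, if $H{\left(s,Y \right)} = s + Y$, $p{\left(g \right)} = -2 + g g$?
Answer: $4761$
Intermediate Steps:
$p{\left(g \right)} = -2 + g^{2}$
$H{\left(s,Y \right)} = Y + s$
$\left(H{\left(p{\left(-1 \right)},0 \right)} - 68\right)^{2} = \left(\left(0 - \left(2 - \left(-1\right)^{2}\right)\right) - 68\right)^{2} = \left(\left(0 + \left(-2 + 1\right)\right) - 68\right)^{2} = \left(\left(0 - 1\right) - 68\right)^{2} = \left(-1 - 68\right)^{2} = \left(-69\right)^{2} = 4761$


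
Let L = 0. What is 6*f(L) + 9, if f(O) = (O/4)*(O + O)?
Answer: 9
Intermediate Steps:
f(O) = O²/2 (f(O) = (O*(¼))*(2*O) = (O/4)*(2*O) = O²/2)
6*f(L) + 9 = 6*((½)*0²) + 9 = 6*((½)*0) + 9 = 6*0 + 9 = 0 + 9 = 9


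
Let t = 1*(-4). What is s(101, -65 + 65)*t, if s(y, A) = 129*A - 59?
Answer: 236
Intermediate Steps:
t = -4
s(y, A) = -59 + 129*A
s(101, -65 + 65)*t = (-59 + 129*(-65 + 65))*(-4) = (-59 + 129*0)*(-4) = (-59 + 0)*(-4) = -59*(-4) = 236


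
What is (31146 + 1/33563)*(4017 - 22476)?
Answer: -19296174700341/33563 ≈ -5.7492e+8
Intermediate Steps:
(31146 + 1/33563)*(4017 - 22476) = (31146 + 1/33563)*(-18459) = (1045353199/33563)*(-18459) = -19296174700341/33563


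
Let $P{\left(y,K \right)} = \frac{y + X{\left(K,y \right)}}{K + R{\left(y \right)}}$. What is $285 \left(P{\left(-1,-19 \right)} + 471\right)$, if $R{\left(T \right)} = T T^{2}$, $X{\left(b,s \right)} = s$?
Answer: $\frac{268527}{2} \approx 1.3426 \cdot 10^{5}$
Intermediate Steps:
$R{\left(T \right)} = T^{3}$
$P{\left(y,K \right)} = \frac{2 y}{K + y^{3}}$ ($P{\left(y,K \right)} = \frac{y + y}{K + y^{3}} = \frac{2 y}{K + y^{3}}$)
$285 \left(P{\left(-1,-19 \right)} + 471\right) = 285 \left(2 \left(-1\right) \frac{1}{-19 + \left(-1\right)^{3}} + 471\right) = 285 \left(2 \left(-1\right) \frac{1}{-19 - 1} + 471\right) = 285 \left(2 \left(-1\right) \frac{1}{-20} + 471\right) = 285 \left(2 \left(-1\right) \left(- \frac{1}{20}\right) + 471\right) = 285 \left(\frac{1}{10} + 471\right) = 285 \cdot \frac{4711}{10} = \frac{268527}{2}$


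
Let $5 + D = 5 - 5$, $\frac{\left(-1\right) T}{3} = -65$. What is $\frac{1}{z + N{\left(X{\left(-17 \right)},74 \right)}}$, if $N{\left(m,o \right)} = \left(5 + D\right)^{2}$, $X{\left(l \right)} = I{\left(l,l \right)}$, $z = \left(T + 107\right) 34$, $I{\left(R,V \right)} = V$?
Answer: $\frac{1}{10268} \approx 9.739 \cdot 10^{-5}$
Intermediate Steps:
$T = 195$ ($T = \left(-3\right) \left(-65\right) = 195$)
$z = 10268$ ($z = \left(195 + 107\right) 34 = 302 \cdot 34 = 10268$)
$D = -5$ ($D = -5 + \left(5 - 5\right) = -5 + 0 = -5$)
$X{\left(l \right)} = l$
$N{\left(m,o \right)} = 0$ ($N{\left(m,o \right)} = \left(5 - 5\right)^{2} = 0^{2} = 0$)
$\frac{1}{z + N{\left(X{\left(-17 \right)},74 \right)}} = \frac{1}{10268 + 0} = \frac{1}{10268}$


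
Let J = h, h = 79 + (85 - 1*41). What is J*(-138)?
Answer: -16974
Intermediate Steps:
h = 123 (h = 79 + (85 - 41) = 79 + 44 = 123)
J = 123
J*(-138) = 123*(-138) = -16974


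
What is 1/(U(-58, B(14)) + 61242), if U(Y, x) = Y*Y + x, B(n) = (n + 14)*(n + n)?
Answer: 1/65390 ≈ 1.5293e-5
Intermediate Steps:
B(n) = 2*n*(14 + n) (B(n) = (14 + n)*(2*n) = 2*n*(14 + n))
U(Y, x) = x + Y**2 (U(Y, x) = Y**2 + x = x + Y**2)
1/(U(-58, B(14)) + 61242) = 1/((2*14*(14 + 14) + (-58)**2) + 61242) = 1/((2*14*28 + 3364) + 61242) = 1/((784 + 3364) + 61242) = 1/(4148 + 61242) = 1/65390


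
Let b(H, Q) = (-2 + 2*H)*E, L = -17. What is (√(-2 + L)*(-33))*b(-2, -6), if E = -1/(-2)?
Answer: 99*I*√19 ≈ 431.53*I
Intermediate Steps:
E = ½ (E = -1*(-½) = ½ ≈ 0.50000)
b(H, Q) = -1 + H (b(H, Q) = (-2 + 2*H)*(½) = -1 + H)
(√(-2 + L)*(-33))*b(-2, -6) = (√(-2 - 17)*(-33))*(-1 - 2) = (√(-19)*(-33))*(-3) = ((I*√19)*(-33))*(-3) = -33*I*√19*(-3) = 99*I*√19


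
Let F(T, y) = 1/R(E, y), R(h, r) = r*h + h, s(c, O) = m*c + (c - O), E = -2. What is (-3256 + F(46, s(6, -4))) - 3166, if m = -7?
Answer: -398163/62 ≈ -6422.0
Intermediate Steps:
s(c, O) = -O - 6*c (s(c, O) = -7*c + (c - O) = -O - 6*c)
R(h, r) = h + h*r (R(h, r) = h*r + h = h + h*r)
F(T, y) = 1/(-2 - 2*y) (F(T, y) = 1/(-2*(1 + y)) = 1/(-2 - 2*y))
(-3256 + F(46, s(6, -4))) - 3166 = (-3256 + 1/(2*(-1 - (-1*(-4) - 6*6)))) - 3166 = (-3256 + 1/(2*(-1 - (4 - 36)))) - 3166 = (-3256 + 1/(2*(-1 - 1*(-32)))) - 3166 = (-3256 + 1/(2*(-1 + 32))) - 3166 = (-3256 + (½)/31) - 3166 = (-3256 + (½)*(1/31)) - 3166 = (-3256 + 1/62) - 3166 = -201871/62 - 3166 = -398163/62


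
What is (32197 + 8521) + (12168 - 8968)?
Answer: 43918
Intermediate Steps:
(32197 + 8521) + (12168 - 8968) = 40718 + 3200 = 43918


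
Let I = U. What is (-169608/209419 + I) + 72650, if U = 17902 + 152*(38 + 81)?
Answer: 22751110552/209419 ≈ 1.0864e+5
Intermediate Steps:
U = 35990 (U = 17902 + 152*119 = 17902 + 18088 = 35990)
I = 35990
(-169608/209419 + I) + 72650 = (-169608/209419 + 35990) + 72650 = 7536820202/209419 + 72650 = 22751110552/209419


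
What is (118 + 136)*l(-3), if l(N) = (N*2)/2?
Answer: -762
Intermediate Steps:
l(N) = N (l(N) = (2*N)*(½) = N)
(118 + 136)*l(-3) = (118 + 136)*(-3) = 254*(-3) = -762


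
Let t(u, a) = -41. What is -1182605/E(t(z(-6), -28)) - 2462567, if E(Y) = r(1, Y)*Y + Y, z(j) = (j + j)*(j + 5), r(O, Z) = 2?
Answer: -301713136/123 ≈ -2.4530e+6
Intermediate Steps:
z(j) = 2*j*(5 + j) (z(j) = (2*j)*(5 + j) = 2*j*(5 + j))
E(Y) = 3*Y (E(Y) = 2*Y + Y = 3*Y)
-1182605/E(t(z(-6), -28)) - 2462567 = -1182605/(3*(-41)) - 2462567 = -1182605/(-123) - 2462567 = -1182605*(-1/123) - 2462567 = 1182605/123 - 2462567 = -301713136/123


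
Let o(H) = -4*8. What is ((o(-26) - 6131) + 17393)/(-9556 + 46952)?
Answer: 5615/18698 ≈ 0.30030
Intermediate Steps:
o(H) = -32
((o(-26) - 6131) + 17393)/(-9556 + 46952) = ((-32 - 6131) + 17393)/(-9556 + 46952) = (-6163 + 17393)/37396 = 11230*(1/37396) = 5615/18698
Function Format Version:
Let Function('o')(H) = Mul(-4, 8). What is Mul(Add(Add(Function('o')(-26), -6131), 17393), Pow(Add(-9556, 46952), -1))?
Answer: Rational(5615, 18698) ≈ 0.30030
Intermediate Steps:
Function('o')(H) = -32
Mul(Add(Add(Function('o')(-26), -6131), 17393), Pow(Add(-9556, 46952), -1)) = Mul(Add(Add(-32, -6131), 17393), Pow(Add(-9556, 46952), -1)) = Mul(Add(-6163, 17393), Pow(37396, -1)) = Mul(11230, Rational(1, 37396)) = Rational(5615, 18698)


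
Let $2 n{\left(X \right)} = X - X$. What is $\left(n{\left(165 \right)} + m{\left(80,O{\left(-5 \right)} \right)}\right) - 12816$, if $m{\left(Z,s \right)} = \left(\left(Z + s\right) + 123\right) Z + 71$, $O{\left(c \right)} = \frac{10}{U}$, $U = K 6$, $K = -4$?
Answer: $\frac{10385}{3} \approx 3461.7$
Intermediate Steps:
$n{\left(X \right)} = 0$ ($n{\left(X \right)} = \frac{X - X}{2} = \frac{1}{2} \cdot 0 = 0$)
$U = -24$ ($U = \left(-4\right) 6 = -24$)
$O{\left(c \right)} = - \frac{5}{12}$ ($O{\left(c \right)} = \frac{10}{-24} = 10 \left(- \frac{1}{24}\right) = - \frac{5}{12}$)
$m{\left(Z,s \right)} = 71 + Z \left(123 + Z + s\right)$ ($m{\left(Z,s \right)} = \left(123 + Z + s\right) Z + 71 = Z \left(123 + Z + s\right) + 71 = 71 + Z \left(123 + Z + s\right)$)
$\left(n{\left(165 \right)} + m{\left(80,O{\left(-5 \right)} \right)}\right) - 12816 = \left(0 + \left(71 + 80^{2} + 123 \cdot 80 + 80 \left(- \frac{5}{12}\right)\right)\right) - 12816 = \left(0 + \left(71 + 6400 + 9840 - \frac{100}{3}\right)\right) - 12816 = \left(0 + \frac{48833}{3}\right) - 12816 = \frac{48833}{3} - 12816 = \frac{10385}{3}$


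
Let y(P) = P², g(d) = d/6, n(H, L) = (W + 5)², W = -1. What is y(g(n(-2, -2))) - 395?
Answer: -3491/9 ≈ -387.89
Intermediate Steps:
n(H, L) = 16 (n(H, L) = (-1 + 5)² = 4² = 16)
g(d) = d/6 (g(d) = d*(⅙) = d/6)
y(g(n(-2, -2))) - 395 = ((⅙)*16)² - 395 = (8/3)² - 395 = 64/9 - 395 = -3491/9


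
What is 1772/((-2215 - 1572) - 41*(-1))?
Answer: -886/1873 ≈ -0.47304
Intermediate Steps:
1772/((-2215 - 1572) - 41*(-1)) = 1772/(-3787 + 41) = 1772/(-3746) = 1772*(-1/3746) = -886/1873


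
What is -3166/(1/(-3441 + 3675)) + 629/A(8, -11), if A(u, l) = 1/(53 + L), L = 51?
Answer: -675428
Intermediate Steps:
A(u, l) = 1/104 (A(u, l) = 1/(53 + 51) = 1/104)
-3166/(1/(-3441 + 3675)) + 629/A(8, -11) = -3166/(1/(-3441 + 3675)) + 629/(1/104) = -3166/(1/234) + 629*104 = -3166/1/234 + 65416 = -3166*234 + 65416 = -740844 + 65416 = -675428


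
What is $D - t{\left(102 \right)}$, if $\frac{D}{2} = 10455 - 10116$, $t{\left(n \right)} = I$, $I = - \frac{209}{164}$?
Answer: $\frac{111401}{164} \approx 679.27$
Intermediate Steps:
$I = - \frac{209}{164}$ ($I = \left(-209\right) \frac{1}{164} = - \frac{209}{164} \approx -1.2744$)
$t{\left(n \right)} = - \frac{209}{164}$
$D = 678$ ($D = 2 \left(10455 - 10116\right) = 2 \cdot 339 = 678$)
$D - t{\left(102 \right)} = 678 - - \frac{209}{164} = 678 + \frac{209}{164} = \frac{111401}{164}$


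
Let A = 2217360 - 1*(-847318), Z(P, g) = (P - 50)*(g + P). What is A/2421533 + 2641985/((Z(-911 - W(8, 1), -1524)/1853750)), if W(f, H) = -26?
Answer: 2371931550294443224/1090859450439 ≈ 2.1744e+6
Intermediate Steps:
Z(P, g) = (-50 + P)*(P + g)
A = 3064678 (A = 2217360 + 847318 = 3064678)
A/2421533 + 2641985/((Z(-911 - W(8, 1), -1524)/1853750)) = 3064678/2421533 + 2641985/((((-911 - 1*(-26))² - 50*(-911 - 1*(-26)) - 50*(-1524) + (-911 - 1*(-26))*(-1524))/1853750)) = 3064678*(1/2421533) + 2641985/((((-911 + 26)² - 50*(-911 + 26) + 76200 + (-911 + 26)*(-1524))*(1/1853750))) = 3064678/2421533 + 2641985/((((-885)² - 50*(-885) + 76200 - 885*(-1524))*(1/1853750))) = 3064678/2421533 + 2641985/(((783225 + 44250 + 76200 + 1348740)*(1/1853750))) = 3064678/2421533 + 2641985/((2252415*(1/1853750))) = 3064678/2421533 + 2641985/(450483/370750) = 3064678/2421533 + 2641985*(370750/450483) = 3064678/2421533 + 979515938750/450483 = 2371931550294443224/1090859450439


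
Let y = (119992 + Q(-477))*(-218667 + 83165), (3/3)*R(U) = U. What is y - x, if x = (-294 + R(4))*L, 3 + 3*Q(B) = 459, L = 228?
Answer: -16279686168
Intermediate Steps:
Q(B) = 152 (Q(B) = -1 + (⅓)*459 = -1 + 153 = 152)
R(U) = U
y = -16279752288 (y = (119992 + 152)*(-218667 + 83165) = 120144*(-135502) = -16279752288)
x = -66120 (x = (-294 + 4)*228 = -290*228 = -66120)
y - x = -16279752288 - 1*(-66120) = -16279752288 + 66120 = -16279686168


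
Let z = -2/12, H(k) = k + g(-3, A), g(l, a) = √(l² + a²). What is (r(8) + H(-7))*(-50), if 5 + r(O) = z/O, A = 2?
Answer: 14425/24 - 50*√13 ≈ 420.76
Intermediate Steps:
g(l, a) = √(a² + l²)
H(k) = k + √13 (H(k) = k + √(2² + (-3)²) = k + √(4 + 9) = k + √13)
z = -⅙ (z = -2*1/12 = -⅙ ≈ -0.16667)
r(O) = -5 - 1/(6*O)
(r(8) + H(-7))*(-50) = ((-5 - ⅙/8) + (-7 + √13))*(-50) = ((-5 - ⅙*⅛) + (-7 + √13))*(-50) = ((-5 - 1/48) + (-7 + √13))*(-50) = (-241/48 + (-7 + √13))*(-50) = (-577/48 + √13)*(-50) = 14425/24 - 50*√13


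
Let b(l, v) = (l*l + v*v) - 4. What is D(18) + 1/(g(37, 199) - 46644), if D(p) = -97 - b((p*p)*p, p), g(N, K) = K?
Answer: -1579717111246/46445 ≈ -3.4013e+7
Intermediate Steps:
b(l, v) = -4 + l**2 + v**2 (b(l, v) = (l**2 + v**2) - 4 = -4 + l**2 + v**2)
D(p) = -93 - p**2 - p**6 (D(p) = -97 - (-4 + ((p*p)*p)**2 + p**2) = -97 - (-4 + (p**2*p)**2 + p**2) = -97 - (-4 + (p**3)**2 + p**2) = -97 - (-4 + p**6 + p**2) = -97 - (-4 + p**2 + p**6) = -97 + (4 - p**2 - p**6) = -93 - p**2 - p**6)
D(18) + 1/(g(37, 199) - 46644) = (-93 - 1*18**2 - 1*18**6) + 1/(199 - 46644) = (-93 - 1*324 - 1*34012224) + 1/(-46445) = (-93 - 324 - 34012224) - 1/46445 = -34012641 - 1/46445 = -1579717111246/46445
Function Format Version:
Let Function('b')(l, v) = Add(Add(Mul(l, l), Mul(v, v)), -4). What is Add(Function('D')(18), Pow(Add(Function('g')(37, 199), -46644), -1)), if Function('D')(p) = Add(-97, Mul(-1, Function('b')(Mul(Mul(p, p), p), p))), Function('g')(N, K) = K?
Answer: Rational(-1579717111246, 46445) ≈ -3.4013e+7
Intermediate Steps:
Function('b')(l, v) = Add(-4, Pow(l, 2), Pow(v, 2)) (Function('b')(l, v) = Add(Add(Pow(l, 2), Pow(v, 2)), -4) = Add(-4, Pow(l, 2), Pow(v, 2)))
Function('D')(p) = Add(-93, Mul(-1, Pow(p, 2)), Mul(-1, Pow(p, 6))) (Function('D')(p) = Add(-97, Mul(-1, Add(-4, Pow(Mul(Mul(p, p), p), 2), Pow(p, 2)))) = Add(-97, Mul(-1, Add(-4, Pow(Mul(Pow(p, 2), p), 2), Pow(p, 2)))) = Add(-97, Mul(-1, Add(-4, Pow(Pow(p, 3), 2), Pow(p, 2)))) = Add(-97, Mul(-1, Add(-4, Pow(p, 6), Pow(p, 2)))) = Add(-97, Mul(-1, Add(-4, Pow(p, 2), Pow(p, 6)))) = Add(-97, Add(4, Mul(-1, Pow(p, 2)), Mul(-1, Pow(p, 6)))) = Add(-93, Mul(-1, Pow(p, 2)), Mul(-1, Pow(p, 6))))
Add(Function('D')(18), Pow(Add(Function('g')(37, 199), -46644), -1)) = Add(Add(-93, Mul(-1, Pow(18, 2)), Mul(-1, Pow(18, 6))), Pow(Add(199, -46644), -1)) = Add(Add(-93, Mul(-1, 324), Mul(-1, 34012224)), Pow(-46445, -1)) = Add(Add(-93, -324, -34012224), Rational(-1, 46445)) = Add(-34012641, Rational(-1, 46445)) = Rational(-1579717111246, 46445)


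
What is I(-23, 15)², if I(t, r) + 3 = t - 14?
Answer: 1600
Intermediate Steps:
I(t, r) = -17 + t (I(t, r) = -3 + (t - 14) = -3 + (-14 + t) = -17 + t)
I(-23, 15)² = (-17 - 23)² = (-40)² = 1600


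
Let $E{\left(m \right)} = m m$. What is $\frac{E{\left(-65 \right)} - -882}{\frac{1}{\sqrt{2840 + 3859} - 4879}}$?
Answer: $-24917053 + 5107 \sqrt{6699} \approx -2.4499 \cdot 10^{7}$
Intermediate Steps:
$E{\left(m \right)} = m^{2}$
$\frac{E{\left(-65 \right)} - -882}{\frac{1}{\sqrt{2840 + 3859} - 4879}} = \frac{\left(-65\right)^{2} - -882}{\frac{1}{\sqrt{2840 + 3859} - 4879}} = \frac{4225 + 882}{\frac{1}{\sqrt{6699} - 4879}} = \frac{5107}{\frac{1}{-4879 + \sqrt{6699}}} = 5107 \left(-4879 + \sqrt{6699}\right) = -24917053 + 5107 \sqrt{6699}$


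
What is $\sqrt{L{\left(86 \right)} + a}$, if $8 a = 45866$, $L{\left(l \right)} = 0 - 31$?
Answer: $\frac{\sqrt{22809}}{2} \approx 75.513$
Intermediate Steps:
$L{\left(l \right)} = -31$
$a = \frac{22933}{4}$ ($a = \frac{1}{8} \cdot 45866 = \frac{22933}{4} \approx 5733.3$)
$\sqrt{L{\left(86 \right)} + a} = \sqrt{-31 + \frac{22933}{4}} = \sqrt{\frac{22809}{4}} = \frac{\sqrt{22809}}{2}$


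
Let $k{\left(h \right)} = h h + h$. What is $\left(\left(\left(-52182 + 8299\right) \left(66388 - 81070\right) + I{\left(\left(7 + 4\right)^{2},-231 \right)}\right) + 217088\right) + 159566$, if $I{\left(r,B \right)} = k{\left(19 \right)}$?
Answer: $644667240$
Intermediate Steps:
$k{\left(h \right)} = h + h^{2}$ ($k{\left(h \right)} = h^{2} + h = h + h^{2}$)
$I{\left(r,B \right)} = 380$ ($I{\left(r,B \right)} = 19 \left(1 + 19\right) = 19 \cdot 20 = 380$)
$\left(\left(\left(-52182 + 8299\right) \left(66388 - 81070\right) + I{\left(\left(7 + 4\right)^{2},-231 \right)}\right) + 217088\right) + 159566 = \left(\left(\left(-52182 + 8299\right) \left(66388 - 81070\right) + 380\right) + 217088\right) + 159566 = \left(\left(\left(-43883\right) \left(-14682\right) + 380\right) + 217088\right) + 159566 = \left(\left(644290206 + 380\right) + 217088\right) + 159566 = \left(644290586 + 217088\right) + 159566 = 644507674 + 159566 = 644667240$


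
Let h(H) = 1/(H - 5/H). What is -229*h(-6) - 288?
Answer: -7554/31 ≈ -243.68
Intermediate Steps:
-229*h(-6) - 288 = -(-1374)/(-5 + (-6)²) - 288 = -(-1374)/(-5 + 36) - 288 = -(-1374)/31 - 288 = -229*(-6/31) - 288 = 1374/31 - 288 = -7554/31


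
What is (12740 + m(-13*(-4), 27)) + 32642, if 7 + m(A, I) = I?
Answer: 45402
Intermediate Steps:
m(A, I) = -7 + I
(12740 + m(-13*(-4), 27)) + 32642 = (12740 + (-7 + 27)) + 32642 = (12740 + 20) + 32642 = 12760 + 32642 = 45402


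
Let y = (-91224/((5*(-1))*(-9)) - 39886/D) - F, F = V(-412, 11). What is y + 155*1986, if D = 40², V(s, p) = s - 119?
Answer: 245047097/800 ≈ 3.0631e+5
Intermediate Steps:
V(s, p) = -119 + s
D = 1600
F = -531 (F = -119 - 412 = -531)
y = -1216903/800 (y = (-91224/((5*(-1))*(-9)) - 39886/1600) - 1*(-531) = (-91224/((-5*(-9))) - 39886*1/1600) + 531 = (-91224/45 - 19943/800) + 531 = (-91224*1/45 - 19943/800) + 531 = (-10136/5 - 19943/800) + 531 = -1641703/800 + 531 = -1216903/800 ≈ -1521.1)
y + 155*1986 = -1216903/800 + 155*1986 = -1216903/800 + 307830 = 245047097/800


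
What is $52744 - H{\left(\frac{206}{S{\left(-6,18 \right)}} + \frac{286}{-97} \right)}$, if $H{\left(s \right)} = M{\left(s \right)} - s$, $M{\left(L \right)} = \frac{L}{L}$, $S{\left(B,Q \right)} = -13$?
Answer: $\frac{66485223}{1261} \approx 52724.0$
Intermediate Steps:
$M{\left(L \right)} = 1$
$H{\left(s \right)} = 1 - s$
$52744 - H{\left(\frac{206}{S{\left(-6,18 \right)}} + \frac{286}{-97} \right)} = 52744 - \left(1 - \left(\frac{206}{-13} + \frac{286}{-97}\right)\right) = 52744 - \left(1 - \left(206 \left(- \frac{1}{13}\right) + 286 \left(- \frac{1}{97}\right)\right)\right) = 52744 - \left(1 - \left(- \frac{206}{13} - \frac{286}{97}\right)\right) = 52744 - \left(1 - - \frac{23700}{1261}\right) = 52744 - \left(1 + \frac{23700}{1261}\right) = 52744 - \frac{24961}{1261} = \frac{66485223}{1261}$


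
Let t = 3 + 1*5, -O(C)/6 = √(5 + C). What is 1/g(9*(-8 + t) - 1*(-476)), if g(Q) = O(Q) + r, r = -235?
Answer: -235/37909 + 6*√481/37909 ≈ -0.0027278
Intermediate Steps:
O(C) = -6*√(5 + C)
t = 8 (t = 3 + 5 = 8)
g(Q) = -235 - 6*√(5 + Q) (g(Q) = -6*√(5 + Q) - 235 = -235 - 6*√(5 + Q))
1/g(9*(-8 + t) - 1*(-476)) = 1/(-235 - 6*√(5 + (9*(-8 + 8) - 1*(-476)))) = 1/(-235 - 6*√(5 + (9*0 + 476))) = 1/(-235 - 6*√(5 + (0 + 476))) = 1/(-235 - 6*√(5 + 476)) = 1/(-235 - 6*√481)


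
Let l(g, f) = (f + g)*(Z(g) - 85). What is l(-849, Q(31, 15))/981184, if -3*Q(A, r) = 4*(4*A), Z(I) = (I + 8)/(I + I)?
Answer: 436637027/4998151296 ≈ 0.087360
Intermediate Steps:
Z(I) = (8 + I)/(2*I) (Z(I) = (8 + I)/((2*I)) = (8 + I)*(1/(2*I)) = (8 + I)/(2*I))
Q(A, r) = -16*A/3 (Q(A, r) = -4*4*A/3 = -16*A/3)
l(g, f) = (-85 + (8 + g)/(2*g))*(f + g) (l(g, f) = (f + g)*((8 + g)/(2*g) - 85) = (f + g)*(-85 + (8 + g)/(2*g)) = (-85 + (8 + g)/(2*g))*(f + g))
l(-849, Q(31, 15))/981184 = (4 - (-1352)*31/3 - 169/2*(-849) + 4*(-16/3*31)/(-849))/981184 = (4 - 169/2*(-496/3) + 143481/2 + 4*(-496/3)*(-1/849))*(1/981184) = (4 + 41912/3 + 143481/2 + 1984/2547)*(1/981184) = (436637027/5094)*(1/981184) = 436637027/4998151296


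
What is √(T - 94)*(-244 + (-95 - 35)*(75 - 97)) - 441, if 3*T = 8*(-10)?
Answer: -441 + 872*I*√1086 ≈ -441.0 + 28736.0*I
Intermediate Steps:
T = -80/3 (T = (8*(-10))/3 = (⅓)*(-80) = -80/3 ≈ -26.667)
√(T - 94)*(-244 + (-95 - 35)*(75 - 97)) - 441 = √(-80/3 - 94)*(-244 + (-95 - 35)*(75 - 97)) - 441 = √(-362/3)*(-244 - 130*(-22)) - 441 = (I*√1086/3)*(-244 + 2860) - 441 = (I*√1086/3)*2616 - 441 = 872*I*√1086 - 441 = -441 + 872*I*√1086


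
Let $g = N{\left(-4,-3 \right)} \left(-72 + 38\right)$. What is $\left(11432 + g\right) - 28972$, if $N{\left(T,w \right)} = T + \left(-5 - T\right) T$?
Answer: $-17540$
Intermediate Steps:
$N{\left(T,w \right)} = T + T \left(-5 - T\right)$
$g = 0$ ($g = \left(-1\right) \left(-4\right) \left(4 - 4\right) \left(-72 + 38\right) = \left(-1\right) \left(-4\right) 0 \left(-34\right) = 0 \left(-34\right) = 0$)
$\left(11432 + g\right) - 28972 = \left(11432 + 0\right) - 28972 = 11432 - 28972 = -17540$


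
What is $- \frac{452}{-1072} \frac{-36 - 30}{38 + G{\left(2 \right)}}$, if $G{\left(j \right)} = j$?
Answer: $- \frac{3729}{5360} \approx -0.69571$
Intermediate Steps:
$- \frac{452}{-1072} \frac{-36 - 30}{38 + G{\left(2 \right)}} = - \frac{452}{-1072} \frac{-36 - 30}{38 + 2} = \left(-452\right) \left(- \frac{1}{1072}\right) \left(- \frac{66}{40}\right) = \frac{113 \left(\left(-66\right) \frac{1}{40}\right)}{268} = \frac{113}{268} \left(- \frac{33}{20}\right) = - \frac{3729}{5360}$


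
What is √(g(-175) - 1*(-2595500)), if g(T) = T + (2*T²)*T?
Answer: 5*I*√324937 ≈ 2850.2*I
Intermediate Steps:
g(T) = T + 2*T³
√(g(-175) - 1*(-2595500)) = √((-175 + 2*(-175)³) - 1*(-2595500)) = √((-175 + 2*(-5359375)) + 2595500) = √((-175 - 10718750) + 2595500) = √(-10718925 + 2595500) = √(-8123425) = 5*I*√324937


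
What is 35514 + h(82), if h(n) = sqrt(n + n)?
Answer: 35514 + 2*sqrt(41) ≈ 35527.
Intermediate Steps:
h(n) = sqrt(2)*sqrt(n) (h(n) = sqrt(2*n) = sqrt(2)*sqrt(n))
35514 + h(82) = 35514 + sqrt(2)*sqrt(82) = 35514 + 2*sqrt(41)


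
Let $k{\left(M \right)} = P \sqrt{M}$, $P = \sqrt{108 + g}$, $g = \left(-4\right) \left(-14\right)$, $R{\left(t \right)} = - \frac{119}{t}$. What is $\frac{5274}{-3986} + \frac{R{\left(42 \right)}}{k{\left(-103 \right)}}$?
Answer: $- \frac{2637}{1993} + \frac{17 i \sqrt{4223}}{50676} \approx -1.3231 + 0.0218 i$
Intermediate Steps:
$g = 56$
$P = 2 \sqrt{41}$ ($P = \sqrt{108 + 56} = \sqrt{164} = 2 \sqrt{41} \approx 12.806$)
$k{\left(M \right)} = 2 \sqrt{41} \sqrt{M}$
$\frac{5274}{-3986} + \frac{R{\left(42 \right)}}{k{\left(-103 \right)}} = \frac{5274}{-3986} + \frac{\left(-119\right) \frac{1}{42}}{2 \sqrt{41} \sqrt{-103}} = 5274 \left(- \frac{1}{3986}\right) + \frac{\left(-119\right) \frac{1}{42}}{2 \sqrt{41} i \sqrt{103}} = - \frac{2637}{1993} - \frac{17}{6 \cdot 2 i \sqrt{4223}} = - \frac{2637}{1993} - \frac{17 \left(- \frac{i \sqrt{4223}}{8446}\right)}{6} = - \frac{2637}{1993} + \frac{17 i \sqrt{4223}}{50676}$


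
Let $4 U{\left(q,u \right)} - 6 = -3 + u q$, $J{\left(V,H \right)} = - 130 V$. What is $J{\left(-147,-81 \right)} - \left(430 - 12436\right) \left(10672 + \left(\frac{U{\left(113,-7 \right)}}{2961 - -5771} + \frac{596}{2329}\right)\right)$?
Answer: $\frac{1303081679763165}{10168414} \approx 1.2815 \cdot 10^{8}$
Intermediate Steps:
$U{\left(q,u \right)} = \frac{3}{4} + \frac{q u}{4}$ ($U{\left(q,u \right)} = \frac{3}{2} + \frac{-3 + u q}{4} = \frac{3}{2} + \frac{-3 + q u}{4} = \frac{3}{2} + \left(- \frac{3}{4} + \frac{q u}{4}\right) = \frac{3}{4} + \frac{q u}{4}$)
$J{\left(-147,-81 \right)} - \left(430 - 12436\right) \left(10672 + \left(\frac{U{\left(113,-7 \right)}}{2961 - -5771} + \frac{596}{2329}\right)\right) = \left(-130\right) \left(-147\right) - \left(430 - 12436\right) \left(10672 + \left(\frac{\frac{3}{4} + \frac{1}{4} \cdot 113 \left(-7\right)}{2961 - -5771} + \frac{596}{2329}\right)\right) = 19110 - - 12006 \left(10672 + \left(\frac{\frac{3}{4} - \frac{791}{4}}{2961 + 5771} + 596 \cdot \frac{1}{2329}\right)\right) = 19110 - - 12006 \left(10672 + \left(- \frac{197}{8732} + \frac{596}{2329}\right)\right) = 19110 - - 12006 \left(10672 + \frac{4745459}{20336828}\right) = 19110 - \left(-12006\right) \frac{217039373875}{20336828} = 19110 - - \frac{1302887361371625}{10168414} = 19110 + \frac{1302887361371625}{10168414} = \frac{1303081679763165}{10168414}$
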